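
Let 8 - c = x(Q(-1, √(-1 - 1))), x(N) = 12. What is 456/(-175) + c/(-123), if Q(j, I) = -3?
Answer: -55388/21525 ≈ -2.5732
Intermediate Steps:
c = -4 (c = 8 - 1*12 = 8 - 12 = -4)
456/(-175) + c/(-123) = 456/(-175) - 4/(-123) = 456*(-1/175) - 4*(-1/123) = -456/175 + 4/123 = -55388/21525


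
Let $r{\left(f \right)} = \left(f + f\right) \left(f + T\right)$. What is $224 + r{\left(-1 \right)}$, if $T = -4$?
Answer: $234$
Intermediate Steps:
$r{\left(f \right)} = 2 f \left(-4 + f\right)$ ($r{\left(f \right)} = \left(f + f\right) \left(f - 4\right) = 2 f \left(-4 + f\right)$)
$224 + r{\left(-1 \right)} = 224 + 2 \left(-1\right) \left(-4 - 1\right) = 224 + 2 \left(-1\right) \left(-5\right) = 224 + 10 = 234$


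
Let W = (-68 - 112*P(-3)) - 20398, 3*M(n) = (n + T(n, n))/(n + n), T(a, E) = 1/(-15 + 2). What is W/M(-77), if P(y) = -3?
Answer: -20150130/167 ≈ -1.2066e+5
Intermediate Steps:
T(a, E) = -1/13 (T(a, E) = 1/(-13) = -1/13)
M(n) = (-1/13 + n)/(6*n) (M(n) = ((n - 1/13)/(n + n))/3 = ((-1/13 + n)/((2*n)))/3 = ((-1/13 + n)*(1/(2*n)))/3 = ((-1/13 + n)/(2*n))/3 = (-1/13 + n)/(6*n))
W = -20130 (W = (-68 - 112*(-3)) - 20398 = (-68 + 336) - 20398 = 268 - 20398 = -20130)
W/M(-77) = -20130*(-6006/(-1 + 13*(-77))) = -20130*(-6006/(-1 - 1001)) = -20130/((1/78)*(-1/77)*(-1002)) = -20130/167/1001 = -20130*1001/167 = -20150130/167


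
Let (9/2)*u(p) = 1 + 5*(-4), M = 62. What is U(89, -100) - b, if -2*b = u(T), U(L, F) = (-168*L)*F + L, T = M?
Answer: 13457582/9 ≈ 1.4953e+6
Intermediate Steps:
T = 62
U(L, F) = L - 168*F*L (U(L, F) = -168*F*L + L = L - 168*F*L)
u(p) = -38/9 (u(p) = 2*(1 + 5*(-4))/9 = 2*(1 - 20)/9 = (2/9)*(-19) = -38/9)
b = 19/9 (b = -½*(-38/9) = 19/9 ≈ 2.1111)
U(89, -100) - b = 89*(1 - 168*(-100)) - 1*19/9 = 89*(1 + 16800) - 19/9 = 89*16801 - 19/9 = 1495289 - 19/9 = 13457582/9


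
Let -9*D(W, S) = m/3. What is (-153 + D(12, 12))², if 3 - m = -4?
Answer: 17123044/729 ≈ 23488.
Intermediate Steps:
m = 7 (m = 3 - 1*(-4) = 3 + 4 = 7)
D(W, S) = -7/27 (D(W, S) = -7/(9*3) = -⅑*7/3 = -7/27)
(-153 + D(12, 12))² = (-153 - 7/27)² = (-4138/27)² = 17123044/729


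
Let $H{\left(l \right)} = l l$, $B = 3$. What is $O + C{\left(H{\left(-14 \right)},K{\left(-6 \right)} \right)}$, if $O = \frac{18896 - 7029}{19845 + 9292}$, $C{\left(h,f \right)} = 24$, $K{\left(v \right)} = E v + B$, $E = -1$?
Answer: $\frac{711155}{29137} \approx 24.407$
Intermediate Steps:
$K{\left(v \right)} = 3 - v$ ($K{\left(v \right)} = - v + 3 = 3 - v$)
$H{\left(l \right)} = l^{2}$
$O = \frac{11867}{29137} \approx 0.40728$
$O + C{\left(H{\left(-14 \right)},K{\left(-6 \right)} \right)} = \frac{11867}{29137} + 24 = \frac{711155}{29137}$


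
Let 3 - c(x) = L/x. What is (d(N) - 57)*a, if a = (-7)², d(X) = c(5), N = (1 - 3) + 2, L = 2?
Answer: -13328/5 ≈ -2665.6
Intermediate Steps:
c(x) = 3 - 2/x
N = 0 (N = -2 + 2 = 0)
d(X) = 13/5 (d(X) = 3 - 2/5 = 3 - 2*⅕ = 3 - ⅖ = 13/5)
a = 49
(d(N) - 57)*a = (13/5 - 57)*49 = -272/5*49 = -13328/5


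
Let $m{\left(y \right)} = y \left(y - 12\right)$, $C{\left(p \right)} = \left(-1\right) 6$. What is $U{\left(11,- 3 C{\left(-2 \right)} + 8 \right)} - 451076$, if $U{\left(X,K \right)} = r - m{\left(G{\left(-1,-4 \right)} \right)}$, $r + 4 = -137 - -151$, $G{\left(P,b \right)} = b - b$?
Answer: $-451066$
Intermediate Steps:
$C{\left(p \right)} = -6$
$G{\left(P,b \right)} = 0$
$m{\left(y \right)} = y \left(-12 + y\right)$
$r = 10$ ($r = -4 - -14 = -4 + \left(-137 + 151\right) = -4 + 14 = 10$)
$U{\left(X,K \right)} = 10$ ($U{\left(X,K \right)} = 10 - 0 \left(-12 + 0\right) = 10 - 0 \left(-12\right) = 10 - 0 = 10 + 0 = 10$)
$U{\left(11,- 3 C{\left(-2 \right)} + 8 \right)} - 451076 = 10 - 451076 = -451066$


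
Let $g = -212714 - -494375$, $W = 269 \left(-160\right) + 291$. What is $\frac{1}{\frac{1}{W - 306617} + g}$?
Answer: $\frac{349366}{98402776925} \approx 3.5504 \cdot 10^{-6}$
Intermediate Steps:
$W = -42749$ ($W = -43040 + 291 = -42749$)
$g = 281661$ ($g = -212714 + 494375 = 281661$)
$\frac{1}{\frac{1}{W - 306617} + g} = \frac{1}{\frac{1}{-42749 - 306617} + 281661} = \frac{1}{\frac{1}{-349366} + 281661} = \frac{1}{- \frac{1}{349366} + 281661} = \frac{1}{\frac{98402776925}{349366}} = \frac{349366}{98402776925}$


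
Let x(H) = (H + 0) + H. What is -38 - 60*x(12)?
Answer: -1478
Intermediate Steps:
x(H) = 2*H (x(H) = H + H = 2*H)
-38 - 60*x(12) = -38 - 120*12 = -38 - 60*24 = -38 - 1440 = -1478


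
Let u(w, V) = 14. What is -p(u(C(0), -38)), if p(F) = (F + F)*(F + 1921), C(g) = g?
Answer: -54180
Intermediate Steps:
p(F) = 2*F*(1921 + F) (p(F) = (2*F)*(1921 + F) = 2*F*(1921 + F))
-p(u(C(0), -38)) = -2*14*(1921 + 14) = -2*14*1935 = -1*54180 = -54180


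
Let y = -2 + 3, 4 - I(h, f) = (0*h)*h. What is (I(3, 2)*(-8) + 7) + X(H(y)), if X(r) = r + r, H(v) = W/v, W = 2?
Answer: -21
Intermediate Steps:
I(h, f) = 4 (I(h, f) = 4 - 0*h*h = 4 - 0*h = 4 - 1*0 = 4 + 0 = 4)
y = 1
H(v) = 2/v
X(r) = 2*r
(I(3, 2)*(-8) + 7) + X(H(y)) = (4*(-8) + 7) + 2*(2/1) = (-32 + 7) + 2*(2*1) = -25 + 2*2 = -25 + 4 = -21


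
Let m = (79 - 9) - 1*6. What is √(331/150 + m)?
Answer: √59586/30 ≈ 8.1367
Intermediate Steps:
m = 64 (m = 70 - 6 = 64)
√(331/150 + m) = √(331/150 + 64) = √(9931/150) = √59586/30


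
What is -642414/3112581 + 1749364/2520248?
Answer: 318832879151/653706336674 ≈ 0.48773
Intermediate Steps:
-642414/3112581 + 1749364/2520248 = -642414*1/3112581 + 1749364*(1/2520248) = -214138/1037527 + 437341/630062 = 318832879151/653706336674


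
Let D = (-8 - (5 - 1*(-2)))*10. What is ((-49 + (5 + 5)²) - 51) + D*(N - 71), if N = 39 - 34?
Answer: 9900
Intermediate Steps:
N = 5
D = -150 (D = (-8 - (5 + 2))*10 = (-8 - 1*7)*10 = (-8 - 7)*10 = -15*10 = -150)
((-49 + (5 + 5)²) - 51) + D*(N - 71) = ((-49 + (5 + 5)²) - 51) - 150*(5 - 71) = ((-49 + 10²) - 51) - 150*(-66) = ((-49 + 100) - 51) + 9900 = (51 - 51) + 9900 = 0 + 9900 = 9900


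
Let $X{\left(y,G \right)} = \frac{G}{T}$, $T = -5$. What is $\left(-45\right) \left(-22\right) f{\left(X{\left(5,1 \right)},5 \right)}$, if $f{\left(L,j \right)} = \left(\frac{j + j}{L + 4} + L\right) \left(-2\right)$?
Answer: $- \frac{91476}{19} \approx -4814.5$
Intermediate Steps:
$X{\left(y,G \right)} = - \frac{G}{5}$ ($X{\left(y,G \right)} = \frac{G}{-5} = G \left(- \frac{1}{5}\right) = - \frac{G}{5}$)
$f{\left(L,j \right)} = - 2 L - \frac{4 j}{4 + L}$ ($f{\left(L,j \right)} = \left(\frac{2 j}{4 + L} + L\right) \left(-2\right) = \left(L + \frac{2 j}{4 + L}\right) \left(-2\right) = - 2 L - \frac{4 j}{4 + L}$)
$\left(-45\right) \left(-22\right) f{\left(X{\left(5,1 \right)},5 \right)} = \left(-45\right) \left(-22\right) \frac{2 \left(- \left(\left(- \frac{1}{5}\right) 1\right)^{2} - 4 \left(\left(- \frac{1}{5}\right) 1\right) - 10\right)}{4 - \frac{1}{5}} = 990 \frac{2 \left(- \left(- \frac{1}{5}\right)^{2} - - \frac{4}{5} - 10\right)}{4 - \frac{1}{5}} = 990 \frac{2 \left(\left(-1\right) \frac{1}{25} + \frac{4}{5} - 10\right)}{\frac{19}{5}} = 990 \cdot 2 \cdot \frac{5}{19} \left(- \frac{1}{25} + \frac{4}{5} - 10\right) = 990 \cdot 2 \cdot \frac{5}{19} \left(- \frac{231}{25}\right) = 990 \left(- \frac{462}{95}\right) = - \frac{91476}{19}$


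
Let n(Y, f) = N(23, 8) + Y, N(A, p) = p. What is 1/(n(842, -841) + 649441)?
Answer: 1/650291 ≈ 1.5378e-6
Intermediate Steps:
n(Y, f) = 8 + Y
1/(n(842, -841) + 649441) = 1/((8 + 842) + 649441) = 1/(850 + 649441) = 1/650291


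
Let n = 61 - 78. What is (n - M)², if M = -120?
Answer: 10609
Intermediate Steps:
n = -17
(n - M)² = (-17 - 1*(-120))² = (-17 + 120)² = 103² = 10609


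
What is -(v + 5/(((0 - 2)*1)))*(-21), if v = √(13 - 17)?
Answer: -105/2 + 42*I ≈ -52.5 + 42.0*I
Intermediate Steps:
v = 2*I (v = √(-4) = 2*I ≈ 2.0*I)
-(v + 5/(((0 - 2)*1)))*(-21) = -(2*I + 5/(((0 - 2)*1)))*(-21) = -(2*I + 5/((-2*1)))*(-21) = -(2*I + 5/(-2))*(-21) = -(2*I + 5*(-½))*(-21) = -(2*I - 5/2)*(-21) = -(-5/2 + 2*I)*(-21) = -(105/2 - 42*I) = -105/2 + 42*I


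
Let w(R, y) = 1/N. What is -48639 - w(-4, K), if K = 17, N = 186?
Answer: -9046855/186 ≈ -48639.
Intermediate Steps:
w(R, y) = 1/186
-48639 - w(-4, K) = -48639 - 1*1/186 = -48639 - 1/186 = -9046855/186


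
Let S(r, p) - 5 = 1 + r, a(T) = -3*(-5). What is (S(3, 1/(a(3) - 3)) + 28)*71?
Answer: 2627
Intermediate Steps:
a(T) = 15
S(r, p) = 6 + r (S(r, p) = 5 + (1 + r) = 6 + r)
(S(3, 1/(a(3) - 3)) + 28)*71 = ((6 + 3) + 28)*71 = (9 + 28)*71 = 37*71 = 2627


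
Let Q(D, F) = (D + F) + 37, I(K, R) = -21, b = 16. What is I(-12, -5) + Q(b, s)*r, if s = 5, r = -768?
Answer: -44565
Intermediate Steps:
Q(D, F) = 37 + D + F
I(-12, -5) + Q(b, s)*r = -21 + (37 + 16 + 5)*(-768) = -21 + 58*(-768) = -21 - 44544 = -44565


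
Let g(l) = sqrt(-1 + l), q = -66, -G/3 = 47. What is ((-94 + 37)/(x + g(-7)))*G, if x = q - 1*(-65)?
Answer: -893 - 1786*I*sqrt(2) ≈ -893.0 - 2525.8*I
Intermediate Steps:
G = -141 (G = -3*47 = -141)
x = -1 (x = -66 - 1*(-65) = -66 + 65 = -1)
((-94 + 37)/(x + g(-7)))*G = ((-94 + 37)/(-1 + sqrt(-1 - 7)))*(-141) = -57/(-1 + sqrt(-8))*(-141) = -57/(-1 + 2*I*sqrt(2))*(-141) = 8037/(-1 + 2*I*sqrt(2))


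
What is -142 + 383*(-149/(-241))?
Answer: 22845/241 ≈ 94.792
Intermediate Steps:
-142 + 383*(-149/(-241)) = -142 + 383*(-149*(-1/241)) = -142 + 383*(149/241) = -142 + 57067/241 = 22845/241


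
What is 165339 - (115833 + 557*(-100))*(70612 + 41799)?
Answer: -6759445324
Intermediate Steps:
165339 - (115833 + 557*(-100))*(70612 + 41799) = 165339 - (115833 - 55700)*112411 = 165339 - 60133*112411 = 165339 - 1*6759610663 = 165339 - 6759610663 = -6759445324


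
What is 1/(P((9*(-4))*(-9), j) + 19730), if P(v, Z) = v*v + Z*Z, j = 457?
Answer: 1/333555 ≈ 2.9980e-6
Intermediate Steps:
P(v, Z) = Z² + v² (P(v, Z) = v² + Z² = Z² + v²)
1/(P((9*(-4))*(-9), j) + 19730) = 1/((457² + ((9*(-4))*(-9))²) + 19730) = 1/((208849 + (-36*(-9))²) + 19730) = 1/((208849 + 324²) + 19730) = 1/((208849 + 104976) + 19730) = 1/(313825 + 19730) = 1/333555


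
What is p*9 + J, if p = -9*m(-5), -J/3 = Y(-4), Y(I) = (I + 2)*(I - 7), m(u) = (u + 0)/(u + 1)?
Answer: -669/4 ≈ -167.25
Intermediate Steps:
m(u) = u/(1 + u)
Y(I) = (-7 + I)*(2 + I) (Y(I) = (2 + I)*(-7 + I) = (-7 + I)*(2 + I))
J = -66 (J = -3*(-14 + (-4)**2 - 5*(-4)) = -3*(-14 + 16 + 20) = -3*22 = -66)
p = -45/4 (p = -(-45)/(1 - 5) = -(-45)/(-4) = -(-45)*(-1)/4 = -9*5/4 = -45/4 ≈ -11.250)
p*9 + J = -45/4*9 - 66 = -405/4 - 66 = -669/4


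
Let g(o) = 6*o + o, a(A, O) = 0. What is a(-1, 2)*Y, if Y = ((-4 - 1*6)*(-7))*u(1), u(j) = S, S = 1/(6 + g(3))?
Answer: 0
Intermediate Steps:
g(o) = 7*o
S = 1/27 (S = 1/(6 + 7*3) = 1/(6 + 21) = 1/27 ≈ 0.037037)
u(j) = 1/27
Y = 70/27 (Y = ((-4 - 1*6)*(-7))*(1/27) = ((-4 - 6)*(-7))*(1/27) = -10*(-7)*(1/27) = 70*(1/27) = 70/27 ≈ 2.5926)
a(-1, 2)*Y = 0*(70/27) = 0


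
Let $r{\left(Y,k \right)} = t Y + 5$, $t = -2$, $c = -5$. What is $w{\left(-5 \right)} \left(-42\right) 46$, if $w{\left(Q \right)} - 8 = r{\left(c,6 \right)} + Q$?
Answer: $-34776$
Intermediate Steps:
$r{\left(Y,k \right)} = 5 - 2 Y$ ($r{\left(Y,k \right)} = - 2 Y + 5 = 5 - 2 Y$)
$w{\left(Q \right)} = 23 + Q$ ($w{\left(Q \right)} = 8 + \left(\left(5 - -10\right) + Q\right) = 8 + \left(\left(5 + 10\right) + Q\right) = 8 + \left(15 + Q\right) = 23 + Q$)
$w{\left(-5 \right)} \left(-42\right) 46 = \left(23 - 5\right) \left(-42\right) 46 = 18 \left(-42\right) 46 = \left(-756\right) 46 = -34776$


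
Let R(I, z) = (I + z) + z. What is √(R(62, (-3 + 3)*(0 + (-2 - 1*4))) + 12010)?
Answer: 2*√3018 ≈ 109.87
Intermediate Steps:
R(I, z) = I + 2*z
√(R(62, (-3 + 3)*(0 + (-2 - 1*4))) + 12010) = √((62 + 2*((-3 + 3)*(0 + (-2 - 1*4)))) + 12010) = √((62 + 2*(0*(0 + (-2 - 4)))) + 12010) = √((62 + 2*(0*(0 - 6))) + 12010) = √((62 + 2*(0*(-6))) + 12010) = √((62 + 2*0) + 12010) = √((62 + 0) + 12010) = √(62 + 12010) = √12072 = 2*√3018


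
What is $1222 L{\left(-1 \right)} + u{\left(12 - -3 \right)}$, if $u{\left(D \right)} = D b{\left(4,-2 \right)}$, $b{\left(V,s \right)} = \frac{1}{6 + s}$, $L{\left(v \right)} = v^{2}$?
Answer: $\frac{4903}{4} \approx 1225.8$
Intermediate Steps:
$u{\left(D \right)} = \frac{D}{4}$ ($u{\left(D \right)} = \frac{D}{6 - 2} = \frac{D}{4}$)
$1222 L{\left(-1 \right)} + u{\left(12 - -3 \right)} = 1222 \left(-1\right)^{2} + \frac{12 - -3}{4} = 1222 \cdot 1 + \frac{12 + 3}{4} = 1222 + \frac{1}{4} \cdot 15 = 1222 + \frac{15}{4} = \frac{4903}{4}$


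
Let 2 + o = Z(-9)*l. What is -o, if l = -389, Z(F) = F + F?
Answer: -7000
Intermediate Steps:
Z(F) = 2*F
o = 7000 (o = -2 + (2*(-9))*(-389) = -2 - 18*(-389) = -2 + 7002 = 7000)
-o = -1*7000 = -7000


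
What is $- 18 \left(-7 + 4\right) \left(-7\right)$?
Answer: $-378$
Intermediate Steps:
$- 18 \left(-7 + 4\right) \left(-7\right) = \left(-18\right) \left(-3\right) \left(-7\right) = 54 \left(-7\right) = -378$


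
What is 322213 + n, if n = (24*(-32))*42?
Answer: 289957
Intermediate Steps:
n = -32256 (n = -768*42 = -32256)
322213 + n = 322213 - 32256 = 289957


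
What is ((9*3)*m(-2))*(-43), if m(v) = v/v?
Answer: -1161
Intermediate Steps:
m(v) = 1
((9*3)*m(-2))*(-43) = ((9*3)*1)*(-43) = (27*1)*(-43) = 27*(-43) = -1161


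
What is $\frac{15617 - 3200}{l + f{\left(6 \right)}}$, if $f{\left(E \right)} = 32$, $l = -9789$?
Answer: $- \frac{12417}{9757} \approx -1.2726$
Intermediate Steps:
$\frac{15617 - 3200}{l + f{\left(6 \right)}} = \frac{15617 - 3200}{-9789 + 32} = \frac{12417}{-9757} = 12417 \left(- \frac{1}{9757}\right) = - \frac{12417}{9757}$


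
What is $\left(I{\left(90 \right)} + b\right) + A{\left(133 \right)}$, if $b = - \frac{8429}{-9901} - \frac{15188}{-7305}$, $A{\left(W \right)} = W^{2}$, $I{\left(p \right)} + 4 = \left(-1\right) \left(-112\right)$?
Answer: $\frac{1287412098818}{72326805} \approx 17800.0$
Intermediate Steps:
$I{\left(p \right)} = 108$ ($I{\left(p \right)} = -4 - -112 = -4 + 112 = 108$)
$b = \frac{211950233}{72326805}$ ($b = \left(-8429\right) \left(- \frac{1}{9901}\right) - - \frac{15188}{7305} = \frac{8429}{9901} + \frac{15188}{7305} = \frac{211950233}{72326805} \approx 2.9305$)
$\left(I{\left(90 \right)} + b\right) + A{\left(133 \right)} = \left(108 + \frac{211950233}{72326805}\right) + 133^{2} = \frac{8023245173}{72326805} + 17689 = \frac{1287412098818}{72326805}$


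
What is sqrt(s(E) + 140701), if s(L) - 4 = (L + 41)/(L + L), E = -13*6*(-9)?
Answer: sqrt(7704471957)/234 ≈ 375.11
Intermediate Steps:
E = 702 (E = -78*(-9) = 702)
s(L) = 4 + (41 + L)/(2*L) (s(L) = 4 + (L + 41)/(L + L) = 4 + (41 + L)/((2*L)) = 4 + (41 + L)*(1/(2*L)) = 4 + (41 + L)/(2*L))
sqrt(s(E) + 140701) = sqrt((1/2)*(41 + 9*702)/702 + 140701) = sqrt((1/2)*(1/702)*(41 + 6318) + 140701) = sqrt((1/2)*(1/702)*6359 + 140701) = sqrt(6359/1404 + 140701) = sqrt(197550563/1404) = sqrt(7704471957)/234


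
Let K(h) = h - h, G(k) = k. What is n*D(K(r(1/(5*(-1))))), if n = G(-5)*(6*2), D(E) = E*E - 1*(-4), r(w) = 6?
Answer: -240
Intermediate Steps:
K(h) = 0
D(E) = 4 + E² (D(E) = E² + 4 = 4 + E²)
n = -60 (n = -30*2 = -5*12 = -60)
n*D(K(r(1/(5*(-1))))) = -60*(4 + 0²) = -60*(4 + 0) = -60*4 = -240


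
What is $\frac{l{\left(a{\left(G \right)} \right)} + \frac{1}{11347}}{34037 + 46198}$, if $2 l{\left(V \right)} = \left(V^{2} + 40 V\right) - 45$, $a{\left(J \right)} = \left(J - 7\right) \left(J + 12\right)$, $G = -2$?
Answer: $\frac{50550887}{1820853090} \approx 0.027762$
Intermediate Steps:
$a{\left(J \right)} = \left(-7 + J\right) \left(12 + J\right)$
$l{\left(V \right)} = - \frac{45}{2} + \frac{V^{2}}{2} + 20 V$ ($l{\left(V \right)} = \frac{\left(V^{2} + 40 V\right) - 45}{2} = \frac{-45 + V^{2} + 40 V}{2} = - \frac{45}{2} + \frac{V^{2}}{2} + 20 V$)
$\frac{l{\left(a{\left(G \right)} \right)} + \frac{1}{11347}}{34037 + 46198} = \frac{\left(- \frac{45}{2} + \frac{\left(-84 + \left(-2\right)^{2} + 5 \left(-2\right)\right)^{2}}{2} + 20 \left(-84 + \left(-2\right)^{2} + 5 \left(-2\right)\right)\right) + \frac{1}{11347}}{34037 + 46198} = \frac{\left(- \frac{45}{2} + \frac{\left(-84 + 4 - 10\right)^{2}}{2} + 20 \left(-84 + 4 - 10\right)\right) + \frac{1}{11347}}{80235} = \left(\left(- \frac{45}{2} + \frac{\left(-90\right)^{2}}{2} + 20 \left(-90\right)\right) + \frac{1}{11347}\right) \frac{1}{80235} = \left(\left(- \frac{45}{2} + \frac{1}{2} \cdot 8100 - 1800\right) + \frac{1}{11347}\right) \frac{1}{80235} = \left(\left(- \frac{45}{2} + 4050 - 1800\right) + \frac{1}{11347}\right) \frac{1}{80235} = \left(\frac{4455}{2} + \frac{1}{11347}\right) \frac{1}{80235} = \frac{50550887}{22694} \cdot \frac{1}{80235} = \frac{50550887}{1820853090}$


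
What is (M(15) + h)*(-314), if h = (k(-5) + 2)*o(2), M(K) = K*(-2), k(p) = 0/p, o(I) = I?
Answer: 8164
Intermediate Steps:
k(p) = 0
M(K) = -2*K
h = 4 (h = (0 + 2)*2 = 2*2 = 4)
(M(15) + h)*(-314) = (-2*15 + 4)*(-314) = (-30 + 4)*(-314) = -26*(-314) = 8164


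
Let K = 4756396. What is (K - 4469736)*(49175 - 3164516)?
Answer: -893043651060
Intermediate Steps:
(K - 4469736)*(49175 - 3164516) = (4756396 - 4469736)*(49175 - 3164516) = 286660*(-3115341) = -893043651060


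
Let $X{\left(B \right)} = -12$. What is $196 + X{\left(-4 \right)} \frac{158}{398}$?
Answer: $\frac{38056}{199} \approx 191.24$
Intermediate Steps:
$196 + X{\left(-4 \right)} \frac{158}{398} = 196 - 12 \cdot \frac{158}{398} = 196 - 12 \cdot 158 \cdot \frac{1}{398} = 196 - \frac{948}{199} = \frac{38056}{199}$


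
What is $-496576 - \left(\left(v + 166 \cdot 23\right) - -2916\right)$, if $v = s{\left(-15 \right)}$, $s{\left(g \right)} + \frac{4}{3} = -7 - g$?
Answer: $- \frac{1509950}{3} \approx -5.0332 \cdot 10^{5}$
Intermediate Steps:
$s{\left(g \right)} = - \frac{25}{3} - g$ ($s{\left(g \right)} = - \frac{4}{3} - \left(7 + g\right) = - \frac{25}{3} - g$)
$v = \frac{20}{3}$ ($v = - \frac{25}{3} - -15 = - \frac{25}{3} + 15 = \frac{20}{3} \approx 6.6667$)
$-496576 - \left(\left(v + 166 \cdot 23\right) - -2916\right) = -496576 - \left(\left(\frac{20}{3} + 166 \cdot 23\right) - -2916\right) = -496576 - \left(\left(\frac{20}{3} + 3818\right) + 2916\right) = -496576 - \left(\frac{11474}{3} + 2916\right) = -496576 - \frac{20222}{3} = - \frac{1509950}{3}$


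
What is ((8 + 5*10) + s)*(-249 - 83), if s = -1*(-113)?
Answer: -56772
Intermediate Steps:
s = 113
((8 + 5*10) + s)*(-249 - 83) = ((8 + 5*10) + 113)*(-249 - 83) = ((8 + 50) + 113)*(-332) = (58 + 113)*(-332) = 171*(-332) = -56772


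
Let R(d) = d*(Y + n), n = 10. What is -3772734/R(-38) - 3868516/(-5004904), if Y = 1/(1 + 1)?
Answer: 11831901645/1251226 ≈ 9456.3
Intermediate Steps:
Y = ½ (Y = 1/2 = ½ ≈ 0.50000)
R(d) = 21*d/2 (R(d) = d*(½ + 10) = d*(21/2) = 21*d/2)
-3772734/R(-38) - 3868516/(-5004904) = -3772734/((21/2)*(-38)) - 3868516/(-5004904) = -3772734/(-399) - 3868516*(-1/5004904) = -3772734*(-1/399) + 967129/1251226 = 179654/19 + 967129/1251226 = 11831901645/1251226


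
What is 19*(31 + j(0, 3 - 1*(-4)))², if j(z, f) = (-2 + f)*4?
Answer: 49419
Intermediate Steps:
j(z, f) = -8 + 4*f
19*(31 + j(0, 3 - 1*(-4)))² = 19*(31 + (-8 + 4*(3 - 1*(-4))))² = 19*(31 + (-8 + 4*(3 + 4)))² = 19*(31 + (-8 + 4*7))² = 19*(31 + (-8 + 28))² = 19*(31 + 20)² = 19*51² = 19*2601 = 49419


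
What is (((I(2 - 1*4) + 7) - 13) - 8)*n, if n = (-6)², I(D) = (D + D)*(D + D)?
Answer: 72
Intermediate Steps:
I(D) = 4*D² (I(D) = (2*D)*(2*D) = 4*D²)
n = 36
(((I(2 - 1*4) + 7) - 13) - 8)*n = (((4*(2 - 1*4)² + 7) - 13) - 8)*36 = (((4*(2 - 4)² + 7) - 13) - 8)*36 = (((4*(-2)² + 7) - 13) - 8)*36 = (((4*4 + 7) - 13) - 8)*36 = (((16 + 7) - 13) - 8)*36 = ((23 - 13) - 8)*36 = (10 - 8)*36 = 2*36 = 72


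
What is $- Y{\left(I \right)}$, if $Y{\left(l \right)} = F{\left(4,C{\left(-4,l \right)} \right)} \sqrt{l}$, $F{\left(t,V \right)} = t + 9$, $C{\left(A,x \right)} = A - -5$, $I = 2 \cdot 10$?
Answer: $- 26 \sqrt{5} \approx -58.138$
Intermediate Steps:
$I = 20$
$C{\left(A,x \right)} = 5 + A$ ($C{\left(A,x \right)} = A + 5 = 5 + A$)
$F{\left(t,V \right)} = 9 + t$
$Y{\left(l \right)} = 13 \sqrt{l}$ ($Y{\left(l \right)} = \left(9 + 4\right) \sqrt{l} = 13 \sqrt{l}$)
$- Y{\left(I \right)} = - 13 \sqrt{20} = - 13 \cdot 2 \sqrt{5} = - 26 \sqrt{5}$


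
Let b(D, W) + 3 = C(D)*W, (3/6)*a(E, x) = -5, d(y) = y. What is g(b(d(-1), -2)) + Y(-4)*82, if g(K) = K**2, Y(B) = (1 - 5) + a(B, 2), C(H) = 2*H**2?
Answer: -1099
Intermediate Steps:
a(E, x) = -10 (a(E, x) = 2*(-5) = -10)
b(D, W) = -3 + 2*W*D**2 (b(D, W) = -3 + (2*D**2)*W = -3 + 2*W*D**2)
Y(B) = -14 (Y(B) = (1 - 5) - 10 = -4 - 10 = -14)
g(b(d(-1), -2)) + Y(-4)*82 = (-3 + 2*(-2)*(-1)**2)**2 - 14*82 = (-3 + 2*(-2)*1)**2 - 1148 = (-3 - 4)**2 - 1148 = (-7)**2 - 1148 = 49 - 1148 = -1099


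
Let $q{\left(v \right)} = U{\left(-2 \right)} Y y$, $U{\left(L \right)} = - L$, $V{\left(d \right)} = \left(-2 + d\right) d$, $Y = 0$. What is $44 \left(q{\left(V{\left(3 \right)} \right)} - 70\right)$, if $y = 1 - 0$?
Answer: $-3080$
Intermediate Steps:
$y = 1$ ($y = 1 + 0 = 1$)
$V{\left(d \right)} = d \left(-2 + d\right)$
$q{\left(v \right)} = 0$ ($q{\left(v \right)} = \left(-1\right) \left(-2\right) 0 \cdot 1 = 2 \cdot 0 \cdot 1 = 0 \cdot 1 = 0$)
$44 \left(q{\left(V{\left(3 \right)} \right)} - 70\right) = 44 \left(0 - 70\right) = 44 \left(-70\right) = -3080$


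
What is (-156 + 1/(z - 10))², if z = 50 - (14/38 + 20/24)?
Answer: 475926135876/19562929 ≈ 24328.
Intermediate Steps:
z = 5563/114 (z = 50 - (14*(1/38) + 20*(1/24)) = 50 - (7/19 + ⅚) = 50 - 1*137/114 = 50 - 137/114 = 5563/114 ≈ 48.798)
(-156 + 1/(z - 10))² = (-156 + 1/(5563/114 - 10))² = (-156 + 1/(4423/114))² = (-156 + 114/4423)² = (-689874/4423)² = 475926135876/19562929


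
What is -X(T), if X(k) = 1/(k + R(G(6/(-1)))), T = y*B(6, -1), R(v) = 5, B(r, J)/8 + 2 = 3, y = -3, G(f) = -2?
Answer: 1/19 ≈ 0.052632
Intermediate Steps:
B(r, J) = 8 (B(r, J) = -16 + 8*3 = -16 + 24 = 8)
T = -24 (T = -3*8 = -24)
X(k) = 1/(5 + k) (X(k) = 1/(k + 5) = 1/(5 + k))
-X(T) = -1/(5 - 24) = -1/(-19) = -1*(-1/19) = 1/19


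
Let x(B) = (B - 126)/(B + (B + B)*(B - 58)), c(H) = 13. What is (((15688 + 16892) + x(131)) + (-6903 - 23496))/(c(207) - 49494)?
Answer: -41999522/952855617 ≈ -0.044078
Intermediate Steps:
x(B) = (-126 + B)/(B + 2*B*(-58 + B)) (x(B) = (-126 + B)/(B + (2*B)*(-58 + B)) = (-126 + B)/(B + 2*B*(-58 + B)))
(((15688 + 16892) + x(131)) + (-6903 - 23496))/(c(207) - 49494) = (((15688 + 16892) + (-126 + 131)/(131*(-115 + 2*131))) + (-6903 - 23496))/(13 - 49494) = ((32580 + (1/131)*5/(-115 + 262)) - 30399)/(-49481) = ((32580 + (1/131)*5/147) - 30399)*(-1/49481) = ((32580 + (1/131)*(1/147)*5) - 30399)*(-1/49481) = ((32580 + 5/19257) - 30399)*(-1/49481) = (627393065/19257 - 30399)*(-1/49481) = (41999522/19257)*(-1/49481) = -41999522/952855617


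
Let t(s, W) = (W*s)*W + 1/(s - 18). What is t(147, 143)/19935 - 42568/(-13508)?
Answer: 1336881235106/8684343855 ≈ 153.94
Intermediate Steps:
t(s, W) = 1/(-18 + s) + s*W² (t(s, W) = s*W² + 1/(-18 + s) = 1/(-18 + s) + s*W²)
t(147, 143)/19935 - 42568/(-13508) = ((1 + 143²*147² - 18*147*143²)/(-18 + 147))/19935 - 42568/(-13508) = ((1 + 20449*21609 - 18*147*20449)/129)*(1/19935) - 42568*(-1/13508) = ((1 + 441882441 - 54108054)/129)*(1/19935) + 10642/3377 = ((1/129)*387774388)*(1/19935) + 10642/3377 = (387774388/129)*(1/19935) + 10642/3377 = 387774388/2571615 + 10642/3377 = 1336881235106/8684343855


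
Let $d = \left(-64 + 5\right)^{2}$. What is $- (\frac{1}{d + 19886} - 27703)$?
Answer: $\frac{647336000}{23367} \approx 27703.0$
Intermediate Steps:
$d = 3481$ ($d = \left(-59\right)^{2} = 3481$)
$- (\frac{1}{d + 19886} - 27703) = - (\frac{1}{3481 + 19886} - 27703) = - (\frac{1}{23367} - 27703) = \left(-1\right) \left(- \frac{647336000}{23367}\right) = \frac{647336000}{23367}$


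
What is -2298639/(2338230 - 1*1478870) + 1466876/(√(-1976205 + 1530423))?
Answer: -2298639/859360 - 733438*I*√445782/222891 ≈ -2.6748 - 2197.0*I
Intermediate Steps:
-2298639/(2338230 - 1*1478870) + 1466876/(√(-1976205 + 1530423)) = -2298639/(2338230 - 1478870) + 1466876/(√(-445782)) = -2298639/859360 + 1466876/((I*√445782)) = -2298639*1/859360 + 1466876*(-I*√445782/445782) = -2298639/859360 - 733438*I*√445782/222891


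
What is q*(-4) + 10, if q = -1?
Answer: 14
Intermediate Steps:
q*(-4) + 10 = -1*(-4) + 10 = 4 + 10 = 14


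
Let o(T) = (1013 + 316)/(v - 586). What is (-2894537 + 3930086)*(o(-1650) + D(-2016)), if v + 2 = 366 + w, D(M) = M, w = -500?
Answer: -1508671662669/722 ≈ -2.0896e+9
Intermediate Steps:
v = -136 (v = -2 + (366 - 500) = -2 - 134 = -136)
o(T) = -1329/722 (o(T) = (1013 + 316)/(-136 - 586) = 1329/(-722) = 1329*(-1/722) = -1329/722)
(-2894537 + 3930086)*(o(-1650) + D(-2016)) = (-2894537 + 3930086)*(-1329/722 - 2016) = 1035549*(-1456881/722) = -1508671662669/722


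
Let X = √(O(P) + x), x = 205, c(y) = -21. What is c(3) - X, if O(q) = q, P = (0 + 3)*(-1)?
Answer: -21 - √202 ≈ -35.213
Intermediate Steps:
P = -3 (P = 3*(-1) = -3)
X = √202 (X = √(-3 + 205) = √202 ≈ 14.213)
c(3) - X = -21 - √202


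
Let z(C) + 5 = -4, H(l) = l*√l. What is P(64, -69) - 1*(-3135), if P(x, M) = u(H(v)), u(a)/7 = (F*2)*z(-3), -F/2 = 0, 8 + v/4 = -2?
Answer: 3135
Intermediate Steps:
v = -40 (v = -32 + 4*(-2) = -32 - 8 = -40)
F = 0 (F = -2*0 = 0)
H(l) = l^(3/2)
z(C) = -9 (z(C) = -5 - 4 = -9)
u(a) = 0 (u(a) = 7*((0*2)*(-9)) = 7*(0*(-9)) = 7*0 = 0)
P(x, M) = 0
P(64, -69) - 1*(-3135) = 0 - 1*(-3135) = 0 + 3135 = 3135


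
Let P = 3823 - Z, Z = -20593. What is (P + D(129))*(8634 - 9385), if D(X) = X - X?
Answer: -18336416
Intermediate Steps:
D(X) = 0
P = 24416 (P = 3823 - 1*(-20593) = 3823 + 20593 = 24416)
(P + D(129))*(8634 - 9385) = (24416 + 0)*(8634 - 9385) = 24416*(-751) = -18336416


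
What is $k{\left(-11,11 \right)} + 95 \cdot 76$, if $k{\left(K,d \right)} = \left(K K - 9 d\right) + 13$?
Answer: $7255$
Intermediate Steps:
$k{\left(K,d \right)} = 13 + K^{2} - 9 d$ ($k{\left(K,d \right)} = \left(K^{2} - 9 d\right) + 13 = 13 + K^{2} - 9 d$)
$k{\left(-11,11 \right)} + 95 \cdot 76 = \left(13 + \left(-11\right)^{2} - 99\right) + 95 \cdot 76 = \left(13 + 121 - 99\right) + 7220 = 35 + 7220 = 7255$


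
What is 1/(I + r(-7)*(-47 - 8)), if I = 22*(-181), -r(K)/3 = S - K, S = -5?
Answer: -1/3652 ≈ -0.00027382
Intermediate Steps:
r(K) = 15 + 3*K (r(K) = -3*(-5 - K) = 15 + 3*K)
I = -3982
1/(I + r(-7)*(-47 - 8)) = 1/(-3982 + (15 + 3*(-7))*(-47 - 8)) = 1/(-3982 + (15 - 21)*(-55)) = 1/(-3982 - 6*(-55)) = 1/(-3982 + 330) = 1/(-3652) = -1/3652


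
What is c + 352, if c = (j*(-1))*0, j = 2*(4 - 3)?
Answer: 352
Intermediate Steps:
j = 2 (j = 2*1 = 2)
c = 0 (c = (2*(-1))*0 = -2*0 = 0)
c + 352 = 0 + 352 = 352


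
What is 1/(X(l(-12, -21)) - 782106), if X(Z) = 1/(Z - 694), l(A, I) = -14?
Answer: -708/553731049 ≈ -1.2786e-6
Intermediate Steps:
X(Z) = 1/(-694 + Z)
1/(X(l(-12, -21)) - 782106) = 1/(1/(-694 - 14) - 782106) = 1/(1/(-708) - 782106) = 1/(-1/708 - 782106) = 1/(-553731049/708) = -708/553731049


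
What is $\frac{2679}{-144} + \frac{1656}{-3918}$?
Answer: $- \frac{596377}{31344} \approx -19.027$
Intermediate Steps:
$\frac{2679}{-144} + \frac{1656}{-3918} = 2679 \left(- \frac{1}{144}\right) + 1656 \left(- \frac{1}{3918}\right) = - \frac{893}{48} - \frac{276}{653} = - \frac{596377}{31344}$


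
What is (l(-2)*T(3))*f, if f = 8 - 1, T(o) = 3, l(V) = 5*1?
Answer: 105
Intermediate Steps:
l(V) = 5
f = 7
(l(-2)*T(3))*f = (5*3)*7 = 15*7 = 105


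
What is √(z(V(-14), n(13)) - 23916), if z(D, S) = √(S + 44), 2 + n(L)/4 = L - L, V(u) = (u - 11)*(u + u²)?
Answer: I*√23910 ≈ 154.63*I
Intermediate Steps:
V(u) = (-11 + u)*(u + u²)
n(L) = -8 (n(L) = -8 + 4*(L - L) = -8 + 4*0 = -8 + 0 = -8)
z(D, S) = √(44 + S)
√(z(V(-14), n(13)) - 23916) = √(√(44 - 8) - 23916) = √(√36 - 23916) = √(6 - 23916) = √(-23910) = I*√23910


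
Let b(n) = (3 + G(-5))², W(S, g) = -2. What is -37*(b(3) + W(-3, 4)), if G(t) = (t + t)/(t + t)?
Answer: -518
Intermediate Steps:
G(t) = 1 (G(t) = (2*t)/((2*t)) = (2*t)*(1/(2*t)) = 1)
b(n) = 16 (b(n) = (3 + 1)² = 4² = 16)
-37*(b(3) + W(-3, 4)) = -37*(16 - 2) = -37*14 = -518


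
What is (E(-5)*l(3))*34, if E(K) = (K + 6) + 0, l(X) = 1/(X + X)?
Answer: 17/3 ≈ 5.6667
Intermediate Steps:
l(X) = 1/(2*X)
E(K) = 6 + K (E(K) = (6 + K) + 0 = 6 + K)
(E(-5)*l(3))*34 = ((6 - 5)*((½)/3))*34 = (1*((½)*(⅓)))*34 = (1*(⅙))*34 = (⅙)*34 = 17/3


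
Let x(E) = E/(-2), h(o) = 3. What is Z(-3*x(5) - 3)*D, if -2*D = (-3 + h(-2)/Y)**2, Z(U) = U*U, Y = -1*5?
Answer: -6561/50 ≈ -131.22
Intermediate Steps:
x(E) = -E/2 (x(E) = E*(-1/2) = -E/2)
Y = -5
Z(U) = U**2
D = -162/25 (D = -(-3 + 3/(-5))**2/2 = -(-3 + 3*(-1/5))**2/2 = -(-3 - 3/5)**2/2 = -(-18/5)**2/2 = -1/2*324/25 = -162/25 ≈ -6.4800)
Z(-3*x(5) - 3)*D = (-(-3)*5/2 - 3)**2*(-162/25) = (-3*(-5/2) - 3)**2*(-162/25) = (15/2 - 3)**2*(-162/25) = (9/2)**2*(-162/25) = (81/4)*(-162/25) = -6561/50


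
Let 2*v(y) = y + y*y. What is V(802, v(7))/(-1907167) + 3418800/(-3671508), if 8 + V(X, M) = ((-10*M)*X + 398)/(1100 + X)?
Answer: -516691016336549/554922677653503 ≈ -0.93110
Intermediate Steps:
v(y) = y/2 + y²/2 (v(y) = (y + y*y)/2 = (y + y²)/2 = y/2 + y²/2)
V(X, M) = -8 + (398 - 10*M*X)/(1100 + X) (V(X, M) = -8 + ((-10*M)*X + 398)/(1100 + X) = -8 + (-10*M*X + 398)/(1100 + X) = -8 + (398 - 10*M*X)/(1100 + X))
V(802, v(7))/(-1907167) + 3418800/(-3671508) = (2*(-4201 - 4*802 - 5*(½)*7*(1 + 7)*802)/(1100 + 802))/(-1907167) + 3418800/(-3671508) = (2*(-4201 - 3208 - 5*(½)*7*8*802)/1902)*(-1/1907167) + 3418800*(-1/3671508) = (2*(1/1902)*(-4201 - 3208 - 5*28*802))*(-1/1907167) - 284900/305959 = (2*(1/1902)*(-4201 - 3208 - 112280))*(-1/1907167) - 284900/305959 = (2*(1/1902)*(-119689))*(-1/1907167) - 284900/305959 = -119689/951*(-1/1907167) - 284900/305959 = 119689/1813715817 - 284900/305959 = -516691016336549/554922677653503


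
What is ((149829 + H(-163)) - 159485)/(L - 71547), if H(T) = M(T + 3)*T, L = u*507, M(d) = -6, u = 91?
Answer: 4339/12705 ≈ 0.34152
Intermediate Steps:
L = 46137 (L = 91*507 = 46137)
H(T) = -6*T
((149829 + H(-163)) - 159485)/(L - 71547) = ((149829 - 6*(-163)) - 159485)/(46137 - 71547) = ((149829 + 978) - 159485)/(-25410) = (150807 - 159485)*(-1/25410) = -8678*(-1/25410) = 4339/12705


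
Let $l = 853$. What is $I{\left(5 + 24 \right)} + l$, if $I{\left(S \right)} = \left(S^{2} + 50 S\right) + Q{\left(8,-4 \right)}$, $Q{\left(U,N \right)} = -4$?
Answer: $3140$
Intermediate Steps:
$I{\left(S \right)} = -4 + S^{2} + 50 S$ ($I{\left(S \right)} = \left(S^{2} + 50 S\right) - 4 = -4 + S^{2} + 50 S$)
$I{\left(5 + 24 \right)} + l = \left(-4 + \left(5 + 24\right)^{2} + 50 \left(5 + 24\right)\right) + 853 = \left(-4 + 29^{2} + 50 \cdot 29\right) + 853 = \left(-4 + 841 + 1450\right) + 853 = 2287 + 853 = 3140$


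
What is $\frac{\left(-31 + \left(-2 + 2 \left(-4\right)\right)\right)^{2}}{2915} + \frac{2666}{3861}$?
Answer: $\frac{1296521}{1023165} \approx 1.2672$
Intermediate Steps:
$\frac{\left(-31 + \left(-2 + 2 \left(-4\right)\right)\right)^{2}}{2915} + \frac{2666}{3861} = \left(-31 - 10\right)^{2} \cdot \frac{1}{2915} + 2666 \cdot \frac{1}{3861} = \left(-31 - 10\right)^{2} \cdot \frac{1}{2915} + \frac{2666}{3861} = \left(-41\right)^{2} \cdot \frac{1}{2915} + \frac{2666}{3861} = 1681 \cdot \frac{1}{2915} + \frac{2666}{3861} = \frac{1681}{2915} + \frac{2666}{3861} = \frac{1296521}{1023165}$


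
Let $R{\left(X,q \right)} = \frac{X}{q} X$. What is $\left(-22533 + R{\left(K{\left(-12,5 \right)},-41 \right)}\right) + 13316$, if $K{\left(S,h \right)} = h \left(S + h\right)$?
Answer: $- \frac{379122}{41} \approx -9246.9$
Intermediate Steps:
$R{\left(X,q \right)} = \frac{X^{2}}{q}$
$\left(-22533 + R{\left(K{\left(-12,5 \right)},-41 \right)}\right) + 13316 = \left(-22533 + \frac{\left(5 \left(-12 + 5\right)\right)^{2}}{-41}\right) + 13316 = \left(-22533 + \left(5 \left(-7\right)\right)^{2} \left(- \frac{1}{41}\right)\right) + 13316 = \left(-22533 + \left(-35\right)^{2} \left(- \frac{1}{41}\right)\right) + 13316 = \left(-22533 + 1225 \left(- \frac{1}{41}\right)\right) + 13316 = \left(-22533 - \frac{1225}{41}\right) + 13316 = - \frac{925078}{41} + 13316 = - \frac{379122}{41}$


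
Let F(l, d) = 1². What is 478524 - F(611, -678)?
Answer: 478523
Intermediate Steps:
F(l, d) = 1
478524 - F(611, -678) = 478524 - 1*1 = 478524 - 1 = 478523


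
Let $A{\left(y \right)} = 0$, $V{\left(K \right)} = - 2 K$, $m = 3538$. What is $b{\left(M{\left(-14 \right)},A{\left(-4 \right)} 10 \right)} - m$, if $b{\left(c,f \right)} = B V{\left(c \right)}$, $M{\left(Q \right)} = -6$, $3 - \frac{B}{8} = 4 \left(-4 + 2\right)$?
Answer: $-2482$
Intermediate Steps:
$B = 88$ ($B = 24 - 8 \cdot 4 \left(-4 + 2\right) = 24 - 8 \cdot 4 \left(-2\right) = 24 - -64 = 24 + 64 = 88$)
$b{\left(c,f \right)} = - 176 c$ ($b{\left(c,f \right)} = 88 \left(- 2 c\right) = - 176 c$)
$b{\left(M{\left(-14 \right)},A{\left(-4 \right)} 10 \right)} - m = \left(-176\right) \left(-6\right) - 3538 = 1056 - 3538 = -2482$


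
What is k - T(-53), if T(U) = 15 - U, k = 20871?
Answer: 20803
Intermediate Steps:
k - T(-53) = 20871 - (15 - 1*(-53)) = 20871 - (15 + 53) = 20871 - 1*68 = 20871 - 68 = 20803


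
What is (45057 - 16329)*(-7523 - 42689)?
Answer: -1442490336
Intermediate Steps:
(45057 - 16329)*(-7523 - 42689) = 28728*(-50212) = -1442490336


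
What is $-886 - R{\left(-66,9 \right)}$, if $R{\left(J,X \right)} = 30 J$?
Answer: $1094$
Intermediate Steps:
$-886 - R{\left(-66,9 \right)} = -886 - 30 \left(-66\right) = -886 - -1980 = -886 + 1980 = 1094$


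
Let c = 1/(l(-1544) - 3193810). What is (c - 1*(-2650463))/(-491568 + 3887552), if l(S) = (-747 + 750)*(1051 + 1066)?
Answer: 2112060535879/2706139941164 ≈ 0.78047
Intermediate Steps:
l(S) = 6351 (l(S) = 3*2117 = 6351)
c = -1/3187459 (c = 1/(6351 - 3193810) = 1/(-3187459) = -1/3187459 ≈ -3.1373e-7)
(c - 1*(-2650463))/(-491568 + 3887552) = (-1/3187459 - 1*(-2650463))/(-491568 + 3887552) = (-1/3187459 + 2650463)/3395984 = (8448242143516/3187459)*(1/3395984) = 2112060535879/2706139941164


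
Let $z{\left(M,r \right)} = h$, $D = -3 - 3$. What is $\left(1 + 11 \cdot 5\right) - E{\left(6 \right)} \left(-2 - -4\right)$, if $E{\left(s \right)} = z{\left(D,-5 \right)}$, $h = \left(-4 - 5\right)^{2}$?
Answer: $-106$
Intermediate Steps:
$D = -6$ ($D = -3 - 3 = -6$)
$h = 81$ ($h = \left(-9\right)^{2} = 81$)
$z{\left(M,r \right)} = 81$
$E{\left(s \right)} = 81$
$\left(1 + 11 \cdot 5\right) - E{\left(6 \right)} \left(-2 - -4\right) = \left(1 + 11 \cdot 5\right) - 81 \left(-2 - -4\right) = \left(1 + 55\right) - 81 \left(-2 + 4\right) = 56 - 81 \cdot 2 = 56 - 162 = -106$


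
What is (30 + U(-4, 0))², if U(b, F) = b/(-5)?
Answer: 23716/25 ≈ 948.64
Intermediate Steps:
U(b, F) = -b/5 (U(b, F) = b*(-⅕) = -b/5)
(30 + U(-4, 0))² = (30 - ⅕*(-4))² = (30 + ⅘)² = (154/5)² = 23716/25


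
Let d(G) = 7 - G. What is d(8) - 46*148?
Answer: -6809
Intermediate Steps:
d(8) - 46*148 = (7 - 1*8) - 46*148 = (7 - 8) - 6808 = -1 - 6808 = -6809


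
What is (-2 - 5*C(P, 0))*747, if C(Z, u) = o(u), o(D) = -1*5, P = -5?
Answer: 17181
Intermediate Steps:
o(D) = -5
C(Z, u) = -5
(-2 - 5*C(P, 0))*747 = (-2 - 5*(-5))*747 = (-2 + 25)*747 = 23*747 = 17181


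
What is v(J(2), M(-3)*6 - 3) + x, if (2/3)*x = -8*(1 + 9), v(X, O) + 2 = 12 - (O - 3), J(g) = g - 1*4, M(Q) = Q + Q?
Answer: -68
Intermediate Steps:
M(Q) = 2*Q
J(g) = -4 + g (J(g) = g - 4 = -4 + g)
v(X, O) = 13 - O (v(X, O) = -2 + (12 - (O - 3)) = -2 + (12 - (-3 + O)) = -2 + (12 + (3 - O)) = -2 + (15 - O) = 13 - O)
x = -120 (x = 3*(-8*(1 + 9))/2 = 3*(-8*10)/2 = (3/2)*(-80) = -120)
v(J(2), M(-3)*6 - 3) + x = (13 - ((2*(-3))*6 - 3)) - 120 = (13 - (-6*6 - 3)) - 120 = (13 - (-36 - 3)) - 120 = (13 - 1*(-39)) - 120 = (13 + 39) - 120 = 52 - 120 = -68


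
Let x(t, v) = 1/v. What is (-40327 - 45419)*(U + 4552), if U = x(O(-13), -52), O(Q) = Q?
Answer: -10148167719/26 ≈ -3.9031e+8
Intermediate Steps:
U = -1/52 (U = 1/(-52) = -1/52 ≈ -0.019231)
(-40327 - 45419)*(U + 4552) = (-40327 - 45419)*(-1/52 + 4552) = -85746*236703/52 = -10148167719/26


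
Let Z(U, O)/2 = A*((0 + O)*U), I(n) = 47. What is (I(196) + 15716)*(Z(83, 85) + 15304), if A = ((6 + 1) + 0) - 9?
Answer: -203594908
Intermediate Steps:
A = -2 (A = (7 + 0) - 9 = 7 - 9 = -2)
Z(U, O) = -4*O*U (Z(U, O) = 2*(-2*(0 + O)*U) = 2*(-2*O*U) = -4*O*U)
(I(196) + 15716)*(Z(83, 85) + 15304) = (47 + 15716)*(-4*85*83 + 15304) = 15763*(-28220 + 15304) = 15763*(-12916) = -203594908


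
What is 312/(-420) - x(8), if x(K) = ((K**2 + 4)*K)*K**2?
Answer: -1218586/35 ≈ -34817.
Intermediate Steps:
x(K) = K**3*(4 + K**2) (x(K) = ((4 + K**2)*K)*K**2 = (K*(4 + K**2))*K**2 = K**3*(4 + K**2))
312/(-420) - x(8) = 312/(-420) - 8**3*(4 + 8**2) = 312*(-1/420) - 512*(4 + 64) = -26/35 - 512*68 = -26/35 - 1*34816 = -26/35 - 34816 = -1218586/35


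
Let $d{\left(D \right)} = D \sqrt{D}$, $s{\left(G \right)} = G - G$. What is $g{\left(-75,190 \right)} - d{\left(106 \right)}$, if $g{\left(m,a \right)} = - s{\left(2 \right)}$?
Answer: $- 106 \sqrt{106} \approx -1091.3$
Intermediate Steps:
$s{\left(G \right)} = 0$
$g{\left(m,a \right)} = 0$ ($g{\left(m,a \right)} = \left(-1\right) 0 = 0$)
$d{\left(D \right)} = D^{\frac{3}{2}}$
$g{\left(-75,190 \right)} - d{\left(106 \right)} = 0 - 106^{\frac{3}{2}} = 0 - 106 \sqrt{106} = - 106 \sqrt{106}$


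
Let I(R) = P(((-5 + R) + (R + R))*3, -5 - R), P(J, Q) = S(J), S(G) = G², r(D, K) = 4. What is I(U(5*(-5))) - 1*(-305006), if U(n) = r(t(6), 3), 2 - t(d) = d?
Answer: 305447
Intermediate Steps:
t(d) = 2 - d
U(n) = 4
P(J, Q) = J²
I(R) = (-15 + 9*R)² (I(R) = (((-5 + R) + (R + R))*3)² = (((-5 + R) + 2*R)*3)² = ((-5 + 3*R)*3)² = (-15 + 9*R)²)
I(U(5*(-5))) - 1*(-305006) = 9*(-5 + 3*4)² - 1*(-305006) = 9*(-5 + 12)² + 305006 = 9*7² + 305006 = 9*49 + 305006 = 441 + 305006 = 305447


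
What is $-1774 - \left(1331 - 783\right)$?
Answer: $-2322$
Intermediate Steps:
$-1774 - \left(1331 - 783\right) = -1774 - 548 = -2322$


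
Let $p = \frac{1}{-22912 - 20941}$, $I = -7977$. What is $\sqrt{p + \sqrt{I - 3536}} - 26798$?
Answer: $-26798 + \frac{\sqrt{-43853 + 1923085609 i \sqrt{11513}}}{43853} \approx -26791.0 + 7.3246 i$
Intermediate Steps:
$p = - \frac{1}{43853}$ ($p = \frac{1}{-43853} = - \frac{1}{43853} \approx -2.2803 \cdot 10^{-5}$)
$\sqrt{p + \sqrt{I - 3536}} - 26798 = \sqrt{- \frac{1}{43853} + \sqrt{-7977 - 3536}} - 26798 = \sqrt{- \frac{1}{43853} + \sqrt{-11513}} - 26798 = \sqrt{- \frac{1}{43853} + i \sqrt{11513}} - 26798 = -26798 + \sqrt{- \frac{1}{43853} + i \sqrt{11513}}$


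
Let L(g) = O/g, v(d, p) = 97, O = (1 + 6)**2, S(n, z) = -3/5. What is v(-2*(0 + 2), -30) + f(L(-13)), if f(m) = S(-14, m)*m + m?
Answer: 6207/65 ≈ 95.492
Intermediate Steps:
S(n, z) = -3/5 (S(n, z) = -3*1/5 = -3/5)
O = 49 (O = 7**2 = 49)
L(g) = 49/g
f(m) = 2*m/5 (f(m) = -3*m/5 + m = 2*m/5)
v(-2*(0 + 2), -30) + f(L(-13)) = 97 + 2*(49/(-13))/5 = 97 + 2*(49*(-1/13))/5 = 97 + (2/5)*(-49/13) = 97 - 98/65 = 6207/65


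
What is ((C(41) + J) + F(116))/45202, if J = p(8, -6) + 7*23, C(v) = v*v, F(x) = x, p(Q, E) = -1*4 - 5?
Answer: 1949/45202 ≈ 0.043118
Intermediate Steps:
p(Q, E) = -9 (p(Q, E) = -4 - 5 = -9)
C(v) = v²
J = 152 (J = -9 + 7*23 = -9 + 161 = 152)
((C(41) + J) + F(116))/45202 = ((41² + 152) + 116)/45202 = ((1681 + 152) + 116)*(1/45202) = (1833 + 116)*(1/45202) = 1949*(1/45202) = 1949/45202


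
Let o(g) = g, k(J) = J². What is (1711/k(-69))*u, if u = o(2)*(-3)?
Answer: -3422/1587 ≈ -2.1563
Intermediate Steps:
u = -6 (u = 2*(-3) = -6)
(1711/k(-69))*u = (1711/((-69)²))*(-6) = (1711/4761)*(-6) = -3422/1587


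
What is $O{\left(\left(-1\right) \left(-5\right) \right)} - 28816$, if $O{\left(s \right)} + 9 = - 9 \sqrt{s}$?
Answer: $-28825 - 9 \sqrt{5} \approx -28845.0$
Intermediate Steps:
$O{\left(s \right)} = -9 - 9 \sqrt{s}$
$O{\left(\left(-1\right) \left(-5\right) \right)} - 28816 = \left(-9 - 9 \sqrt{\left(-1\right) \left(-5\right)}\right) - 28816 = \left(-9 - 9 \sqrt{5}\right) - 28816 = -28825 - 9 \sqrt{5}$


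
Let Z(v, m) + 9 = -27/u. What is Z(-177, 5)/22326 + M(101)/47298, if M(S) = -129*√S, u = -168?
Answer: -165/416752 - 43*√101/15766 ≈ -0.027806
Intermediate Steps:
Z(v, m) = -495/56 (Z(v, m) = -9 - 27/(-168) = -9 - 27*(-1/168) = -9 + 9/56 = -495/56)
Z(-177, 5)/22326 + M(101)/47298 = -495/56/22326 - 129*√101/47298 = -495/56*1/22326 - 129*√101*(1/47298) = -165/416752 - 43*√101/15766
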